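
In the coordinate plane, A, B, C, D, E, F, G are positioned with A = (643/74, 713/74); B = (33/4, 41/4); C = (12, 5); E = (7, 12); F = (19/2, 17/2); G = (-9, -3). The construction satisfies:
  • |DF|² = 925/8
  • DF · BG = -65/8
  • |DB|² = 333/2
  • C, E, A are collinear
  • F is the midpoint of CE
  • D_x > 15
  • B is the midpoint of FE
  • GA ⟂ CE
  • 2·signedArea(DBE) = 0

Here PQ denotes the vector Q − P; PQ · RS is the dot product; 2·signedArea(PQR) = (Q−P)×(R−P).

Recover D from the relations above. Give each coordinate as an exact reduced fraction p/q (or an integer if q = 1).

1. D_x = 63/4  [2·signedArea(DBE) = 0 ∩ DF · BG = -65/8]
2. D_y = -1/4  [2·signedArea(DBE) = 0 ∩ DF · BG = -65/8]
   → D = (63/4, -1/4)

D = (63/4, -1/4)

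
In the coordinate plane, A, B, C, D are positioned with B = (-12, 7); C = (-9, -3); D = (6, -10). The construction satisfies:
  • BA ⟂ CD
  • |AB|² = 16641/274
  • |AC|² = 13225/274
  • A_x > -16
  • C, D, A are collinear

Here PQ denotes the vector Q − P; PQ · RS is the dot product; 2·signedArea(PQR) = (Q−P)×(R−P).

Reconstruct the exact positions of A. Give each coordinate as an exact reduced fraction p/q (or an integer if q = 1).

A = (-4191/274, -17/274)

1. A_x = -4191/274  [C, D, A are collinear ∩ BA ⟂ CD]
2. A_y = -17/274  [C, D, A are collinear ∩ BA ⟂ CD]
   → A = (-4191/274, -17/274)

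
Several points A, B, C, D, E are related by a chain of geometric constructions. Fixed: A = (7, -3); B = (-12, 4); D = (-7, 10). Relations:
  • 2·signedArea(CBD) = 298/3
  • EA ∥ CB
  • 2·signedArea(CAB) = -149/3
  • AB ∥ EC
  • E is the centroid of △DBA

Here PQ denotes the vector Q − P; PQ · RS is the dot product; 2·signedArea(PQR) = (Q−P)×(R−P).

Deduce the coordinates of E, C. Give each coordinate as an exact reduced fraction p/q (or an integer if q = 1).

C = (-23, 32/3)
E = (-4, 11/3)

1. E_x = -4  [E is the centroid of △DBA]
2. E_y = 11/3  [E is the centroid of △DBA]
   → E = (-4, 11/3)
3. C_x = -23  [EA ∥ CB ∩ AB ∥ EC]
4. C_y = 32/3  [EA ∥ CB ∩ AB ∥ EC]
   → C = (-23, 32/3)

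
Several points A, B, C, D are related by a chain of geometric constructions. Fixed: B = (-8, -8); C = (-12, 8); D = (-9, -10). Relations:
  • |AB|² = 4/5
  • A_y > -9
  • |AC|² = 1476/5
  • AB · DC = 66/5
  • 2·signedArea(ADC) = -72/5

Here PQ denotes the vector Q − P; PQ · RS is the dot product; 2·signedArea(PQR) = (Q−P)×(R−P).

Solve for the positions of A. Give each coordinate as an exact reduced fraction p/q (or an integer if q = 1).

1. A_x = -42/5  [2·signedArea(ADC) = -72/5 ∩ AB · DC = 66/5]
2. A_y = -44/5  [2·signedArea(ADC) = -72/5 ∩ AB · DC = 66/5]
   → A = (-42/5, -44/5)

A = (-42/5, -44/5)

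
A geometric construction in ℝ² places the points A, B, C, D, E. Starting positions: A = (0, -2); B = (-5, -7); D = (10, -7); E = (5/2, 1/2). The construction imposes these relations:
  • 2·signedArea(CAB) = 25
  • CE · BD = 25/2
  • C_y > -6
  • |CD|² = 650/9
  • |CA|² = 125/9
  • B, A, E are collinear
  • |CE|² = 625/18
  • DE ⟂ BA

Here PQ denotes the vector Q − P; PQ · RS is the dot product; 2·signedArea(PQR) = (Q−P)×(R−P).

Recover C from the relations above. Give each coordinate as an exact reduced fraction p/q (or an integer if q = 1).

1. C_x = 5/3  [2·signedArea(CAB) = 25 ∩ CE · BD = 25/2]
2. C_y = -16/3  [2·signedArea(CAB) = 25 ∩ CE · BD = 25/2]
   → C = (5/3, -16/3)

C = (5/3, -16/3)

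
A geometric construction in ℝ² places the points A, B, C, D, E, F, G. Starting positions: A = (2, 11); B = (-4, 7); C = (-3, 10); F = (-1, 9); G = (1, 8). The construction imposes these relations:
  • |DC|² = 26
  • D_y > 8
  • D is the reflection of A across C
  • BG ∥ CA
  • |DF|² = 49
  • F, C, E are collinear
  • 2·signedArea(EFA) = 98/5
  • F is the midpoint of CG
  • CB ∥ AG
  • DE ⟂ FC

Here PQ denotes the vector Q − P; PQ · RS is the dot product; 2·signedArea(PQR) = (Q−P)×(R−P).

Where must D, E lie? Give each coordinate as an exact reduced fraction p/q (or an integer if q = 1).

1. D_x = -8  [D is the reflection of A across C]
2. D_y = 9  [D is the reflection of A across C]
   → D = (-8, 9)
3. E_x = -33/5  [F, C, E are collinear ∩ DE ⟂ FC]
4. E_y = 59/5  [F, C, E are collinear ∩ DE ⟂ FC]
   → E = (-33/5, 59/5)

D = (-8, 9)
E = (-33/5, 59/5)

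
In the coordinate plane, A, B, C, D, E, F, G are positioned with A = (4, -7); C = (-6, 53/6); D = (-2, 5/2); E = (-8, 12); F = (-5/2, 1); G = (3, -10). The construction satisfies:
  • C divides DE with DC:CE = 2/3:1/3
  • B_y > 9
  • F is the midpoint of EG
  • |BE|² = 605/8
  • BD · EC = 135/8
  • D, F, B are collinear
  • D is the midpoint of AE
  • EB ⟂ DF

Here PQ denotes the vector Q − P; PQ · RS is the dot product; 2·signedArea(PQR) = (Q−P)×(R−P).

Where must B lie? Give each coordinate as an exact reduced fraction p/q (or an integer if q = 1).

1. B_x = 1/4  [D, F, B are collinear ∩ EB ⟂ DF]
2. B_y = 37/4  [D, F, B are collinear ∩ EB ⟂ DF]
   → B = (1/4, 37/4)

B = (1/4, 37/4)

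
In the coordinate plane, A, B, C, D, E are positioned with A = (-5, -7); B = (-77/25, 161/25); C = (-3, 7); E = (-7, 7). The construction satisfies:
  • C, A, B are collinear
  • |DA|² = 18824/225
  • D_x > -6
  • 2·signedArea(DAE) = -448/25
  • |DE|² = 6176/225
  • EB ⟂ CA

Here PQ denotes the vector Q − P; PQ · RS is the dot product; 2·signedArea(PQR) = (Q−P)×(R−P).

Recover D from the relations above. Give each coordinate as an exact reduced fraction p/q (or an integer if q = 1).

1. D_x = -377/75  [line -14·x + -2·y + -1652/25 = 0 ∩ |DE|² = 6176/225]
2. D_y = 161/75  [line -14·x + -2·y + -1652/25 = 0 ∩ |DE|² = 6176/225]
   → D = (-377/75, 161/75)

D = (-377/75, 161/75)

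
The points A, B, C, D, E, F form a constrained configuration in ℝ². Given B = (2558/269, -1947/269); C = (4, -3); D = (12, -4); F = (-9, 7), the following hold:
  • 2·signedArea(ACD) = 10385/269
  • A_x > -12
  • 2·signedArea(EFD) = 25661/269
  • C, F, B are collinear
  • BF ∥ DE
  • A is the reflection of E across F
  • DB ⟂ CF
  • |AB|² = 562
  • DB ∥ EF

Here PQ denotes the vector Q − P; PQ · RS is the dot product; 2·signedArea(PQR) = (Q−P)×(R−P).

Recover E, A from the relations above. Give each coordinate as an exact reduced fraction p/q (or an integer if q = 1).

1. E_x = -1751/269  [DB ∥ EF ∩ BF ∥ DE]
2. E_y = 2754/269  [DB ∥ EF ∩ BF ∥ DE]
   → E = (-1751/269, 2754/269)
3. A_x = -3091/269  [A is the reflection of E across F]
4. A_y = 1012/269  [A is the reflection of E across F]
   → A = (-3091/269, 1012/269)

A = (-3091/269, 1012/269)
E = (-1751/269, 2754/269)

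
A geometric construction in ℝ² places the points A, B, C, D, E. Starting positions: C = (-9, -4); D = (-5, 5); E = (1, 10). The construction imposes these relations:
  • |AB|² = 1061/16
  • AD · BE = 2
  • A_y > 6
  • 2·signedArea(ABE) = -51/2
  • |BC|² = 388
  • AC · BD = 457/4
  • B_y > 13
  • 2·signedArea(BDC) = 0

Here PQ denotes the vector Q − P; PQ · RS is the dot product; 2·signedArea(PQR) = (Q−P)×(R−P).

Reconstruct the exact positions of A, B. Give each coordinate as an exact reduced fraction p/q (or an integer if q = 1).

A = (-7/2, 25/4)
B = (-1, 14)

1. B_x = -1  [line 9·x + -4·y + 65 = 0 ∩ |BC|² = 388]
2. B_y = 14  [line 9·x + -4·y + 65 = 0 ∩ |BC|² = 388]
   → B = (-1, 14)
3. A_x = -7/2  [2·signedArea(ABE) = -51/2 ∩ AC · BD = 457/4]
4. A_y = 25/4  [2·signedArea(ABE) = -51/2 ∩ AC · BD = 457/4]
   → A = (-7/2, 25/4)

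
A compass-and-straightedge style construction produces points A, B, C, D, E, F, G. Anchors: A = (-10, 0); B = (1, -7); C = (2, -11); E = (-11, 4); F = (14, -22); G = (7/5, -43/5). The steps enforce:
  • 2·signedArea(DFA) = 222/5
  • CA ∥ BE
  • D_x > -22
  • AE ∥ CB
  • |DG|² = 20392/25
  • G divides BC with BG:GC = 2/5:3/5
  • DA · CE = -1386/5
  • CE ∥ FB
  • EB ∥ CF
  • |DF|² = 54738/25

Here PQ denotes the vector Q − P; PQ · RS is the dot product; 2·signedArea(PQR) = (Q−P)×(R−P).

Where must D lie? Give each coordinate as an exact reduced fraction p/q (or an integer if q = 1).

1. D_x = -107/5  [2·signedArea(DFA) = 222/5 ∩ DA · CE = -1386/5]
2. D_y = 43/5  [2·signedArea(DFA) = 222/5 ∩ DA · CE = -1386/5]
   → D = (-107/5, 43/5)

D = (-107/5, 43/5)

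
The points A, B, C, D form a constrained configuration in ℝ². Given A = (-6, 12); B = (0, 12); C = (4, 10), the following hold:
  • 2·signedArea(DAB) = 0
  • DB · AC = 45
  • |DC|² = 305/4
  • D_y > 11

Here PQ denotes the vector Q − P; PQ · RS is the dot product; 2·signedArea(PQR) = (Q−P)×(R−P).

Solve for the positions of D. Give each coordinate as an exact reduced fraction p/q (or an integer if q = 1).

D = (-9/2, 12)

1. D_x = -9/2  [2·signedArea(DAB) = 0 ∩ DB · AC = 45]
2. D_y = 12  [2·signedArea(DAB) = 0 ∩ DB · AC = 45]
   → D = (-9/2, 12)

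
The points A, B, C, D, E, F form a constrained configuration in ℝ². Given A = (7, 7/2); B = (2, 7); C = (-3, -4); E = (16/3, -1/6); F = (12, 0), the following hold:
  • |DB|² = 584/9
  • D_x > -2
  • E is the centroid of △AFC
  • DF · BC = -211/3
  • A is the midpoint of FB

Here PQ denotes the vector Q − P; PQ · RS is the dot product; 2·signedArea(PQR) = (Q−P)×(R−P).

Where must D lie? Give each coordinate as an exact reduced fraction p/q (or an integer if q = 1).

1. D_x = -4/3  [line 5·x + 11·y + 31/3 = 0 ∩ |DB|² = 584/9]
2. D_y = -1/3  [line 5·x + 11·y + 31/3 = 0 ∩ |DB|² = 584/9]
   → D = (-4/3, -1/3)

D = (-4/3, -1/3)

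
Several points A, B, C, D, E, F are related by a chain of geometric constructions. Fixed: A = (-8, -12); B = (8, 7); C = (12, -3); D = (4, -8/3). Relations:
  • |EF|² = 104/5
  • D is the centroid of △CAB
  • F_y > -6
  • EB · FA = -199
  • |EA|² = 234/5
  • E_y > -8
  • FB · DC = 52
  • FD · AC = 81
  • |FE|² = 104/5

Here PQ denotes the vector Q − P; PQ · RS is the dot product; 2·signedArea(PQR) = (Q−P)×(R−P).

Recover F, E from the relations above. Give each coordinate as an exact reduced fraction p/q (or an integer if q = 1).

E = (-13/5, -39/5)
F = (1, -5)

1. F_x = 1  [FB · DC = 52 ∩ FD · AC = 81]
2. F_y = -5  [FB · DC = 52 ∩ FD · AC = 81]
   → F = (1, -5)
3. E_x = -13/5  [line 9·x + 7·y + 78 = 0 ∩ |FE|² = 104/5]
4. E_y = -39/5  [line 9·x + 7·y + 78 = 0 ∩ |FE|² = 104/5]
   → E = (-13/5, -39/5)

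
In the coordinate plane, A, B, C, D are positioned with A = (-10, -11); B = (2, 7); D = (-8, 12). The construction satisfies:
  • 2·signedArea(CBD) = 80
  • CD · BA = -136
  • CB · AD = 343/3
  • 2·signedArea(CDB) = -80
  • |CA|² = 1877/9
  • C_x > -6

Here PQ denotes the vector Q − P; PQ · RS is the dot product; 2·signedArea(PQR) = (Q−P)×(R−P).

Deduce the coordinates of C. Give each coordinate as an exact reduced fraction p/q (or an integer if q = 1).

1. C_x = -16/3  [2·signedArea(CBD) = 80 ∩ CB · AD = 343/3]
2. C_y = 8/3  [2·signedArea(CBD) = 80 ∩ CB · AD = 343/3]
   → C = (-16/3, 8/3)

C = (-16/3, 8/3)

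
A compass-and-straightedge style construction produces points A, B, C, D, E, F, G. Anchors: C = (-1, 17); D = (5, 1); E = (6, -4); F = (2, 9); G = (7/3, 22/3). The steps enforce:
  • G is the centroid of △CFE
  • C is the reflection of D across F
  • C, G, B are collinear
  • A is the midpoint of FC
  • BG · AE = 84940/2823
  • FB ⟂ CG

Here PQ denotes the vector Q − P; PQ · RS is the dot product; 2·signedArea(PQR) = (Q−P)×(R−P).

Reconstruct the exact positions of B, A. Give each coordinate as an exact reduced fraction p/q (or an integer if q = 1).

A = (1/2, 13)
B = (1679/941, 8399/941)

1. B_x = 1679/941  [C, G, B are collinear ∩ FB ⟂ CG]
2. B_y = 8399/941  [C, G, B are collinear ∩ FB ⟂ CG]
   → B = (1679/941, 8399/941)
3. A_x = 1/2  [A is the midpoint of FC]
4. A_y = 13  [A is the midpoint of FC]
   → A = (1/2, 13)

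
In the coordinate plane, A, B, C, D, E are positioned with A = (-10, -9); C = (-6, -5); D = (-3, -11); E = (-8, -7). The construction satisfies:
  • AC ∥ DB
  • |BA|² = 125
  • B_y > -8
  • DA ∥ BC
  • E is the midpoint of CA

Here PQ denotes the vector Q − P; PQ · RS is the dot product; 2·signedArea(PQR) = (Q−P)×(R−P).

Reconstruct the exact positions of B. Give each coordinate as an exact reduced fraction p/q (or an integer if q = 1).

1. B_x = 1  [DA ∥ BC ∩ AC ∥ DB]
2. B_y = -7  [DA ∥ BC ∩ AC ∥ DB]
   → B = (1, -7)

B = (1, -7)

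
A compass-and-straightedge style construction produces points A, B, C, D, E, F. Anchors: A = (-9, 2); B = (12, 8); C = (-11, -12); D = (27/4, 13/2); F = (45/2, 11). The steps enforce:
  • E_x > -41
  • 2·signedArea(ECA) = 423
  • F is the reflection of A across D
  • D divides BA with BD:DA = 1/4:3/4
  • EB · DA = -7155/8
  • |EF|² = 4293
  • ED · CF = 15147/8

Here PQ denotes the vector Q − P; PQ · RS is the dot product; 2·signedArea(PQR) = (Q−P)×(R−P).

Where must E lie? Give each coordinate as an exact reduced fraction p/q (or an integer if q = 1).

E = (-81/2, -7)

1. E_x = -81/2  [EB · DA = -7155/8 ∩ 2·signedArea(ECA) = 423]
2. E_y = -7  [EB · DA = -7155/8 ∩ 2·signedArea(ECA) = 423]
   → E = (-81/2, -7)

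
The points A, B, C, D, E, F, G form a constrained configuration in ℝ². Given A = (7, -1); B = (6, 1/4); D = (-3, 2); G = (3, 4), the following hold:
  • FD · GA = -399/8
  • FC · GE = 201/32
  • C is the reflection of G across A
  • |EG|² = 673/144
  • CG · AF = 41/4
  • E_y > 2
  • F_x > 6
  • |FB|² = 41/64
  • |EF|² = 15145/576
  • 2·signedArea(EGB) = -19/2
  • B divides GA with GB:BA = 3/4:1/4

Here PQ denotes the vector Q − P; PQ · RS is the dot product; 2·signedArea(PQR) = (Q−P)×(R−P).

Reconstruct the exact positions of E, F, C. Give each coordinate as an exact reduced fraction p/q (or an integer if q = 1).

C = (11, -6)
E = (2, 25/12)
F = (13/2, -3/8)

1. F_x = 13/2  [line -4·x + 5·y + 223/8 = 0 ∩ |FB|² = 41/64]
2. F_y = -3/8  [line -4·x + 5·y + 223/8 = 0 ∩ |FB|² = 41/64]
   → F = (13/2, -3/8)
3. C_x = 11  [C is the reflection of G across A]
4. C_y = -6  [C is the reflection of G across A]
   → C = (11, -6)
5. E_x = 2  [2·signedArea(EGB) = -19/2 ∩ FC · GE = 201/32]
6. E_y = 25/12  [2·signedArea(EGB) = -19/2 ∩ FC · GE = 201/32]
   → E = (2, 25/12)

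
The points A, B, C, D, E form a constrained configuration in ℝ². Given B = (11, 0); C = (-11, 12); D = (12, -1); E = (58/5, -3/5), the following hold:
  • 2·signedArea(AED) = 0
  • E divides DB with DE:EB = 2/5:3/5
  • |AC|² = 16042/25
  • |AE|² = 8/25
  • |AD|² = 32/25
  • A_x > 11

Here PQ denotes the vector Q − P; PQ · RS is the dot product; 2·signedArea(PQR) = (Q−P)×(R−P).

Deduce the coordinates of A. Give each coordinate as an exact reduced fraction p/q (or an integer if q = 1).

A = (56/5, -1/5)

1. A_x = 56/5  [line 2/5·x + 2/5·y + -22/5 = 0 ∩ |AC|² = 16042/25]
2. A_y = -1/5  [line 2/5·x + 2/5·y + -22/5 = 0 ∩ |AC|² = 16042/25]
   → A = (56/5, -1/5)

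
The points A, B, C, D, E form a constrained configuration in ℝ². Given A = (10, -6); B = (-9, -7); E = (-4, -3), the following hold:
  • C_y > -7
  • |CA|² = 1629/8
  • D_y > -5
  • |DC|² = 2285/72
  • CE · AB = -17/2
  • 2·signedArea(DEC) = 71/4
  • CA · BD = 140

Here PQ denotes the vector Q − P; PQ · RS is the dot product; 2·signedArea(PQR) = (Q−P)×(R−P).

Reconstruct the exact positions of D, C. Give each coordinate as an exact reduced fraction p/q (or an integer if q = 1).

1. C_x = -17/4  [line 19·x + 1·y + 175/2 = 0 ∩ |CA|² = 1629/8]
2. C_y = -27/4  [line 19·x + 1·y + 175/2 = 0 ∩ |CA|² = 1629/8]
   → C = (-17/4, -27/4)
3. D_x = 2/3  [2·signedArea(DEC) = 71/4 ∩ CA · BD = 140]
4. D_y = -4  [2·signedArea(DEC) = 71/4 ∩ CA · BD = 140]
   → D = (2/3, -4)

C = (-17/4, -27/4)
D = (2/3, -4)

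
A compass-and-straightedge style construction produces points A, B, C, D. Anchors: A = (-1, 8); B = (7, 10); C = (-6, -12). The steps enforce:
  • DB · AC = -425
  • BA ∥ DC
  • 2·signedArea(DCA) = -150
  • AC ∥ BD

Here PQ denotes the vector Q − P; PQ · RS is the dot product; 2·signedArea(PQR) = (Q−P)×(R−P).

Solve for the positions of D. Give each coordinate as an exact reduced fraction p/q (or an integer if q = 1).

1. D_x = 2  [BA ∥ DC ∩ AC ∥ BD]
2. D_y = -10  [BA ∥ DC ∩ AC ∥ BD]
   → D = (2, -10)

D = (2, -10)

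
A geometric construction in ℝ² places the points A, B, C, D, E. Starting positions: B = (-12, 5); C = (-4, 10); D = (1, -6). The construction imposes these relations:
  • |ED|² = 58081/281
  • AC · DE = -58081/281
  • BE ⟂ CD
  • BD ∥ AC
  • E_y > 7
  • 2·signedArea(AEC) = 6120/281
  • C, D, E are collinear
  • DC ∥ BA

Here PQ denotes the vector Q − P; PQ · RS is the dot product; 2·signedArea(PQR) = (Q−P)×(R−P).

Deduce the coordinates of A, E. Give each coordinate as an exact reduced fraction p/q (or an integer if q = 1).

1. A_x = -17  [BD ∥ AC ∩ DC ∥ BA]
2. A_y = 21  [BD ∥ AC ∩ DC ∥ BA]
   → A = (-17, 21)
3. E_x = -924/281  [C, D, E are collinear ∩ BE ⟂ CD]
4. E_y = 2170/281  [C, D, E are collinear ∩ BE ⟂ CD]
   → E = (-924/281, 2170/281)

A = (-17, 21)
E = (-924/281, 2170/281)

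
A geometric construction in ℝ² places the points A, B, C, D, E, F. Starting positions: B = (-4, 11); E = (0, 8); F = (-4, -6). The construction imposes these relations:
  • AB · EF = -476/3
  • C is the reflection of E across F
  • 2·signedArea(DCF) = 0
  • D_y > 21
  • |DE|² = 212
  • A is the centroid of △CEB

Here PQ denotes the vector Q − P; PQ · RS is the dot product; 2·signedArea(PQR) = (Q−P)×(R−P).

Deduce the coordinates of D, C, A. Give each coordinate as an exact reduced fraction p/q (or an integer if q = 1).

1. C_x = -8  [C is the reflection of E across F]
2. C_y = -20  [C is the reflection of E across F]
   → C = (-8, -20)
3. A_x = -4  [A is the centroid of △CEB]
4. A_y = -1/3  [A is the centroid of △CEB]
   → A = (-4, -1/3)
5. D_x = 4  [line -14·x + 4·y + -32 = 0 ∩ |DE|² = 212]
6. D_y = 22  [line -14·x + 4·y + -32 = 0 ∩ |DE|² = 212]
   → D = (4, 22)

A = (-4, -1/3)
C = (-8, -20)
D = (4, 22)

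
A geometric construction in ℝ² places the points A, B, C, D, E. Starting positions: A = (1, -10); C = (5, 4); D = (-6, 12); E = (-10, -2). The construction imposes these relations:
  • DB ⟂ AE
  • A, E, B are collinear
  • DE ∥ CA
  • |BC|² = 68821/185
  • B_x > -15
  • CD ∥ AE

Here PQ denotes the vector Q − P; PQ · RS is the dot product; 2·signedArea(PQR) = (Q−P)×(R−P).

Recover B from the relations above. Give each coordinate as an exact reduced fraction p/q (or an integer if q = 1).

1. B_x = -2598/185  [A, E, B are collinear ∩ DB ⟂ AE]
2. B_y = 174/185  [A, E, B are collinear ∩ DB ⟂ AE]
   → B = (-2598/185, 174/185)

B = (-2598/185, 174/185)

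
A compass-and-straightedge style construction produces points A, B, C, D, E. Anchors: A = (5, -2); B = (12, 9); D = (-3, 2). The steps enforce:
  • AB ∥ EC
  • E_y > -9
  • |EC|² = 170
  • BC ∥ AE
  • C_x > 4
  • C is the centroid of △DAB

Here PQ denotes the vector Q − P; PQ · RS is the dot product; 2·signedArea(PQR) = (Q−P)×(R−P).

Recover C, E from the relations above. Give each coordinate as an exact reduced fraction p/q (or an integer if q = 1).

C = (14/3, 3)
E = (-7/3, -8)

1. C_x = 14/3  [C is the centroid of △DAB]
2. C_y = 3  [C is the centroid of △DAB]
   → C = (14/3, 3)
3. E_x = -7/3  [AB ∥ EC ∩ BC ∥ AE]
4. E_y = -8  [AB ∥ EC ∩ BC ∥ AE]
   → E = (-7/3, -8)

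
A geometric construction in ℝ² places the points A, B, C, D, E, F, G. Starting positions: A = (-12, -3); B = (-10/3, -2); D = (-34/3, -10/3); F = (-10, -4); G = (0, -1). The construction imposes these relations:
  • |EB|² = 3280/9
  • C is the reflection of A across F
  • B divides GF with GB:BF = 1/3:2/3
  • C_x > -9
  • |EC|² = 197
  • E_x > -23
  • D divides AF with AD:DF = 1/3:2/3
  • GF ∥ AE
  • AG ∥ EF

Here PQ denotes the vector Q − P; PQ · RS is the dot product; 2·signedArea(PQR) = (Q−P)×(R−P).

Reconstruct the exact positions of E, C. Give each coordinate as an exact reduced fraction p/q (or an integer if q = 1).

C = (-8, -5)
E = (-22, -6)

1. E_x = -22  [AG ∥ EF ∩ GF ∥ AE]
2. E_y = -6  [AG ∥ EF ∩ GF ∥ AE]
   → E = (-22, -6)
3. C_x = -8  [C is the reflection of A across F]
4. C_y = -5  [C is the reflection of A across F]
   → C = (-8, -5)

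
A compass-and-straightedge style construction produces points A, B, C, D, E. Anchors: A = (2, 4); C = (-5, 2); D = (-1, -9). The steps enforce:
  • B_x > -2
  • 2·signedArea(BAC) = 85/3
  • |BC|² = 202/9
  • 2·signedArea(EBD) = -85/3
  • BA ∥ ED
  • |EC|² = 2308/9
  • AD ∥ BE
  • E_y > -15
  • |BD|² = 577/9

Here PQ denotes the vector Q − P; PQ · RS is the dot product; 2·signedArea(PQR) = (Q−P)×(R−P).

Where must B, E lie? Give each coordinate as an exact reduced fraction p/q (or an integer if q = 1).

1. B_x = -4/3  [line 2·x + -7·y + -13/3 = 0 ∩ |BC|² = 202/9]
2. B_y = -1  [line 2·x + -7·y + -13/3 = 0 ∩ |BC|² = 202/9]
   → B = (-4/3, -1)
3. E_x = -13/3  [BA ∥ ED ∩ AD ∥ BE]
4. E_y = -14  [BA ∥ ED ∩ AD ∥ BE]
   → E = (-13/3, -14)

B = (-4/3, -1)
E = (-13/3, -14)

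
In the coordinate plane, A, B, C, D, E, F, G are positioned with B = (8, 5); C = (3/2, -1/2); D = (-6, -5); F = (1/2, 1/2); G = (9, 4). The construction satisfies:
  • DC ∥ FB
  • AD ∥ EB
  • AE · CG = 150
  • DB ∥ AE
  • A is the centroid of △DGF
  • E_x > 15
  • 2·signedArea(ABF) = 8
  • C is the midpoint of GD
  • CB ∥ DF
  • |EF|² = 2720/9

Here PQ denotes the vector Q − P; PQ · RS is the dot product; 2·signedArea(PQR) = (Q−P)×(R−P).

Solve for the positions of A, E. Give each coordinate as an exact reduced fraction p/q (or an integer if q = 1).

A = (7/6, -1/6)
E = (91/6, 59/6)

1. A_x = 7/6  [A is the centroid of △DGF]
2. A_y = -1/6  [A is the centroid of △DGF]
   → A = (7/6, -1/6)
3. E_x = 91/6  [AD ∥ EB ∩ DB ∥ AE]
4. E_y = 59/6  [AD ∥ EB ∩ DB ∥ AE]
   → E = (91/6, 59/6)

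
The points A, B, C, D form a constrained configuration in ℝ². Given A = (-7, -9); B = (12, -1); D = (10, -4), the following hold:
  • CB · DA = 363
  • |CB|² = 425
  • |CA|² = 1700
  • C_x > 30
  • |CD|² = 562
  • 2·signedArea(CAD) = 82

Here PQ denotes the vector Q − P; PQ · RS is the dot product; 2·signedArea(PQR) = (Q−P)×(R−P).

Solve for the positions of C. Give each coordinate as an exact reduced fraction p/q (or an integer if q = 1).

1. C_x = 31  [2·signedArea(CAD) = 82 ∩ CB · DA = 363]
2. C_y = 7  [2·signedArea(CAD) = 82 ∩ CB · DA = 363]
   → C = (31, 7)

C = (31, 7)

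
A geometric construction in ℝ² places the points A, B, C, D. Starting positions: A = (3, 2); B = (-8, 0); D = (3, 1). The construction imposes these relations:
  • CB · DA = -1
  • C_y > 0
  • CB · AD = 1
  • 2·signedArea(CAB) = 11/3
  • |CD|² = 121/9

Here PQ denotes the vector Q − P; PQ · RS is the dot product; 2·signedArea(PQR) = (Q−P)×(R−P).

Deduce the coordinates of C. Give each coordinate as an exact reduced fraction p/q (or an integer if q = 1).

1. C_x = -2/3  [2·signedArea(CAB) = 11/3 ∩ CB · AD = 1]
2. C_y = 1  [2·signedArea(CAB) = 11/3 ∩ CB · AD = 1]
   → C = (-2/3, 1)

C = (-2/3, 1)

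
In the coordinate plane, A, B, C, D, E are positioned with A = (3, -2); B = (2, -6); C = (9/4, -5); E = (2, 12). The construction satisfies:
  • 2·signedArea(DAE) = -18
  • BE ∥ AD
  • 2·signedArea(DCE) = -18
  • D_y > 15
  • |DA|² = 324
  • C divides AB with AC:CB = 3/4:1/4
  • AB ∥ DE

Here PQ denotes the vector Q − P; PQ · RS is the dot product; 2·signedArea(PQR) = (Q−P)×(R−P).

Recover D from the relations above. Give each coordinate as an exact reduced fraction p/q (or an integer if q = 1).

D = (3, 16)

1. D_x = 3  [AB ∥ DE ∩ BE ∥ AD]
2. D_y = 16  [AB ∥ DE ∩ BE ∥ AD]
   → D = (3, 16)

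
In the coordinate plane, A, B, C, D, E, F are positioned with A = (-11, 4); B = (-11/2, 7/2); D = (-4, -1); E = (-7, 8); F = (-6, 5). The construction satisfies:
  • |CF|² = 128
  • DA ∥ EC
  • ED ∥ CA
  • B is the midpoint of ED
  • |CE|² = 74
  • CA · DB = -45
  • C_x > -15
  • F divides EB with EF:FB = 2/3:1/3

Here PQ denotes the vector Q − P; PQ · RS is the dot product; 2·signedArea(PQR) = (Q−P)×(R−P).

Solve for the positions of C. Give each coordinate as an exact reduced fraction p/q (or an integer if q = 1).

C = (-14, 13)

1. C_x = -14  [ED ∥ CA ∩ DA ∥ EC]
2. C_y = 13  [ED ∥ CA ∩ DA ∥ EC]
   → C = (-14, 13)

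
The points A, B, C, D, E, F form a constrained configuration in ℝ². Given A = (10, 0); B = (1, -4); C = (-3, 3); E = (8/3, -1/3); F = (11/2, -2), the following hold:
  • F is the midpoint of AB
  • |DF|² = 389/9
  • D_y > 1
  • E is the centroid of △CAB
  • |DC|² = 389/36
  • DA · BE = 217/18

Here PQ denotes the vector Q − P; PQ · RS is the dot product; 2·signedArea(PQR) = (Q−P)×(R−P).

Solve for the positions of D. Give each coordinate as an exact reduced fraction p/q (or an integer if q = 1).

D = (-1/6, 4/3)

1. D_x = -1/6  [line -5/3·x + -11/3·y + 83/18 = 0 ∩ |DF|² = 389/9]
2. D_y = 4/3  [line -5/3·x + -11/3·y + 83/18 = 0 ∩ |DF|² = 389/9]
   → D = (-1/6, 4/3)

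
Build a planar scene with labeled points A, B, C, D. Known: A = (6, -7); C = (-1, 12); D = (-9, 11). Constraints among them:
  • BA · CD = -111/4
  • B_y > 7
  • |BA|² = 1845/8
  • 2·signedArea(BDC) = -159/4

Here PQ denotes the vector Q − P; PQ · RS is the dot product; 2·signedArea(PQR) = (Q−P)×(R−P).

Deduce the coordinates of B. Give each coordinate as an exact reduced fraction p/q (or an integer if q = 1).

B = (3/4, 29/4)

1. B_x = 3/4  [2·signedArea(BDC) = -159/4 ∩ BA · CD = -111/4]
2. B_y = 29/4  [2·signedArea(BDC) = -159/4 ∩ BA · CD = -111/4]
   → B = (3/4, 29/4)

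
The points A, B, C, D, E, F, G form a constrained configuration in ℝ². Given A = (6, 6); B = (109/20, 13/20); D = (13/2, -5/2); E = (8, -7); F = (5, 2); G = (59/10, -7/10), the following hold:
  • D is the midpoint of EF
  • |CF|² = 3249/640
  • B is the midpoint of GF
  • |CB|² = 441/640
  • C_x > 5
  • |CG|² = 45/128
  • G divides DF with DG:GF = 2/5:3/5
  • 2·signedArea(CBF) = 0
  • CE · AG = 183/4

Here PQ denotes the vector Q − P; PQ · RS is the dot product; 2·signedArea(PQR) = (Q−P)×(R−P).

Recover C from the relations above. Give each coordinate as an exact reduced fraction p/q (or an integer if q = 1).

C = (457/80, -11/80)

1. C_x = 457/80  [2·signedArea(CBF) = 0 ∩ CE · AG = 183/4]
2. C_y = -11/80  [2·signedArea(CBF) = 0 ∩ CE · AG = 183/4]
   → C = (457/80, -11/80)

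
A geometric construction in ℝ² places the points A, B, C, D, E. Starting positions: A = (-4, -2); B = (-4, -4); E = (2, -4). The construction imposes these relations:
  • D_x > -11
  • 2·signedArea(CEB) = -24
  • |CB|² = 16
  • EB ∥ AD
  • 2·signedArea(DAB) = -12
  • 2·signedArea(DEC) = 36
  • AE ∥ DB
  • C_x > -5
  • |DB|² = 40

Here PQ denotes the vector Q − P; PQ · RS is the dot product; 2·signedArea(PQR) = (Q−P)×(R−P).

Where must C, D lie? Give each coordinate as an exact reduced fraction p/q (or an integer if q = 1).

C = (-4, 0)
D = (-10, -2)

1. C_y = 0  [2·signedArea(CEB) = -24]
2. C_x = -4  [|CB|² = 16]
   → C = (-4, 0)
3. D_x = -10  [AE ∥ DB ∩ EB ∥ AD]
4. D_y = -2  [AE ∥ DB ∩ EB ∥ AD]
   → D = (-10, -2)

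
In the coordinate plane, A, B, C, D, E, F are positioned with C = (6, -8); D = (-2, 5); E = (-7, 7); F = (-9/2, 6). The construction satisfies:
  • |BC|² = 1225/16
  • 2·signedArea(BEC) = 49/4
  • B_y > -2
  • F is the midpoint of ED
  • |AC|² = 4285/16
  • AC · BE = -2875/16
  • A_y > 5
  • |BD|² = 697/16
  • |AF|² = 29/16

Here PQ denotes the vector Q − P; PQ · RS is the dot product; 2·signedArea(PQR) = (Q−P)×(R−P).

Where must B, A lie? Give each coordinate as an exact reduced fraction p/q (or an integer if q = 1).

1. B_x = 3/4  [line 15·x + 13·y + 7/4 = 0 ∩ |BC|² = 1225/16]
2. B_y = -1  [line 15·x + 13·y + 7/4 = 0 ∩ |BC|² = 1225/16]
   → B = (3/4, -1)
3. A_x = -13/4  [line 31/4·x + -8·y + 1107/16 = 0 ∩ |AF|² = 29/16]
4. A_y = 11/2  [line 31/4·x + -8·y + 1107/16 = 0 ∩ |AF|² = 29/16]
   → A = (-13/4, 11/2)

A = (-13/4, 11/2)
B = (3/4, -1)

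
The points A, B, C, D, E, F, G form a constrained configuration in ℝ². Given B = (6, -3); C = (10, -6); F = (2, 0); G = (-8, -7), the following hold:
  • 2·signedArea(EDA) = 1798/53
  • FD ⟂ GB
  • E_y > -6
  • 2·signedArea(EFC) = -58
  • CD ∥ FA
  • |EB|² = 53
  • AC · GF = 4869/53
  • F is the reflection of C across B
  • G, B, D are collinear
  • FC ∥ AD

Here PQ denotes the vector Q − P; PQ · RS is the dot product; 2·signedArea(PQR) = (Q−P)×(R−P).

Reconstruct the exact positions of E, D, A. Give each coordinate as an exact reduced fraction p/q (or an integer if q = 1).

A = (-260/53, 115/53)
D = (164/53, -203/53)
E = (-1, -5)

1. E_x = -1  [line 6·x + 8·y + 46 = 0 ∩ |EB|² = 53]
2. E_y = -5  [line 6·x + 8·y + 46 = 0 ∩ |EB|² = 53]
   → E = (-1, -5)
3. D_x = 164/53  [G, B, D are collinear ∩ FD ⟂ GB]
4. D_y = -203/53  [G, B, D are collinear ∩ FD ⟂ GB]
   → D = (164/53, -203/53)
5. A_x = -260/53  [FC ∥ AD ∩ CD ∥ FA]
6. A_y = 115/53  [FC ∥ AD ∩ CD ∥ FA]
   → A = (-260/53, 115/53)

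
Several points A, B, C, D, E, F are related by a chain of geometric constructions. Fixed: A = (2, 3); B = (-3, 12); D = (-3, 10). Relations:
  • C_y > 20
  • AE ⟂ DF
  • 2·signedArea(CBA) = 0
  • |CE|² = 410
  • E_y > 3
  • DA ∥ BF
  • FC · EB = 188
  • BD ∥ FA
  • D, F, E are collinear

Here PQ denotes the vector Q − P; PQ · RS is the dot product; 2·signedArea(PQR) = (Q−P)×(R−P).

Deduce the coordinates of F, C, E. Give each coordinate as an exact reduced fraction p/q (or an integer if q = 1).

1. F_x = 2  [BD ∥ FA ∩ DA ∥ BF]
2. F_y = 5  [BD ∥ FA ∩ DA ∥ BF]
   → F = (2, 5)
3. E_x = 3  [D, F, E are collinear ∩ AE ⟂ DF]
4. E_y = 4  [D, F, E are collinear ∩ AE ⟂ DF]
   → E = (3, 4)
5. C_x = -8  [2·signedArea(CBA) = 0 ∩ FC · EB = 188]
6. C_y = 21  [2·signedArea(CBA) = 0 ∩ FC · EB = 188]
   → C = (-8, 21)

C = (-8, 21)
E = (3, 4)
F = (2, 5)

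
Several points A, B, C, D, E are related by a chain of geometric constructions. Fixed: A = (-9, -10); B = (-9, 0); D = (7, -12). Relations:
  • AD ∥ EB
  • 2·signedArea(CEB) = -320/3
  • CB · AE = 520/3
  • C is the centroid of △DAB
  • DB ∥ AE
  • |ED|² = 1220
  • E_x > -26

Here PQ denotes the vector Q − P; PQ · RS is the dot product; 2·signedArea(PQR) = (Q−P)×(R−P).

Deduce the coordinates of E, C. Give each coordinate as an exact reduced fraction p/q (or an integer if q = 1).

1. E_x = -25  [AD ∥ EB ∩ DB ∥ AE]
2. E_y = 2  [AD ∥ EB ∩ DB ∥ AE]
   → E = (-25, 2)
3. C_x = -11/3  [C is the centroid of △DAB]
4. C_y = -22/3  [C is the centroid of △DAB]
   → C = (-11/3, -22/3)

C = (-11/3, -22/3)
E = (-25, 2)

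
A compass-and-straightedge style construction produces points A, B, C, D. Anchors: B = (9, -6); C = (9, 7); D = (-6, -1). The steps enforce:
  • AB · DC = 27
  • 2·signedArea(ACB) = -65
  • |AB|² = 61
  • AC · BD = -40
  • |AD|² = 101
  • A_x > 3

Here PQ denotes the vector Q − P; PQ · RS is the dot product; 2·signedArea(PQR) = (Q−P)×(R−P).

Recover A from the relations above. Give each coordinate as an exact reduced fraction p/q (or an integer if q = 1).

A = (4, 0)

1. A_x = 4  [AB · DC = 27 ∩ AC · BD = -40]
2. A_y = 0  [AB · DC = 27 ∩ AC · BD = -40]
   → A = (4, 0)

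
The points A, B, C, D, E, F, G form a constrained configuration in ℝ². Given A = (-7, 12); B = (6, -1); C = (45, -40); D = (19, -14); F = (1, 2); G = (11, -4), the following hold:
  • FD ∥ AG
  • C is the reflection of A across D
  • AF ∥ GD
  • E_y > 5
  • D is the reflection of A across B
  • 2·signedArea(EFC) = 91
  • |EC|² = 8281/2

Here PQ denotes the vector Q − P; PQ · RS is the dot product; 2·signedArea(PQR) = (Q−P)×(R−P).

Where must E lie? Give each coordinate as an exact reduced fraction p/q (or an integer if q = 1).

E = (-1/2, 11/2)

1. E_x = -1/2  [line 42·x + 44·y + -221 = 0 ∩ |EC|² = 8281/2]
2. E_y = 11/2  [line 42·x + 44·y + -221 = 0 ∩ |EC|² = 8281/2]
   → E = (-1/2, 11/2)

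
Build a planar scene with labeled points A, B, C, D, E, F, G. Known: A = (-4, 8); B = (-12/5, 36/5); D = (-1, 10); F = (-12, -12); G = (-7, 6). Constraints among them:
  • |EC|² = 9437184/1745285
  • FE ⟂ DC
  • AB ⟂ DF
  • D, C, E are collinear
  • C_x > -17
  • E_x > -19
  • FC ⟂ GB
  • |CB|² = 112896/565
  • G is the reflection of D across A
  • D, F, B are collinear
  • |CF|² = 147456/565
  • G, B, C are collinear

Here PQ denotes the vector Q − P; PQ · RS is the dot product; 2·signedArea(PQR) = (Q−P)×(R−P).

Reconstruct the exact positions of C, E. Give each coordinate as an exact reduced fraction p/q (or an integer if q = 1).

1. C_x = -9084/565  [G, B, C are collinear ∩ FC ⟂ GB]
2. C_y = 2052/565  [G, B, C are collinear ∩ FC ⟂ GB]
   → C = (-9084/565, 2052/565)
3. E_x = -6359820/349057  [D, C, E are collinear ∩ FE ⟂ DC]
4. E_y = 951924/349057  [D, C, E are collinear ∩ FE ⟂ DC]
   → E = (-6359820/349057, 951924/349057)

C = (-9084/565, 2052/565)
E = (-6359820/349057, 951924/349057)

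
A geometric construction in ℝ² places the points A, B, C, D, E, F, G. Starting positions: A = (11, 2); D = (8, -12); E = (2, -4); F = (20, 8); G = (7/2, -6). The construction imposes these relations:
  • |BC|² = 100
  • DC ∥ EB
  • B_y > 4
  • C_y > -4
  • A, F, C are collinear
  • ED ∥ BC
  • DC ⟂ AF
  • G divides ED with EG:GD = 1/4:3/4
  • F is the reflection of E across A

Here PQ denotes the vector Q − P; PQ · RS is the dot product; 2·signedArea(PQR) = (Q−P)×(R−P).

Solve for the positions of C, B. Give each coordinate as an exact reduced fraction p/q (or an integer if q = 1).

B = (-46/13, 56/13)
C = (32/13, -48/13)

1. C_x = 32/13  [A, F, C are collinear ∩ DC ⟂ AF]
2. C_y = -48/13  [A, F, C are collinear ∩ DC ⟂ AF]
   → C = (32/13, -48/13)
3. B_x = -46/13  [ED ∥ BC ∩ DC ∥ EB]
4. B_y = 56/13  [ED ∥ BC ∩ DC ∥ EB]
   → B = (-46/13, 56/13)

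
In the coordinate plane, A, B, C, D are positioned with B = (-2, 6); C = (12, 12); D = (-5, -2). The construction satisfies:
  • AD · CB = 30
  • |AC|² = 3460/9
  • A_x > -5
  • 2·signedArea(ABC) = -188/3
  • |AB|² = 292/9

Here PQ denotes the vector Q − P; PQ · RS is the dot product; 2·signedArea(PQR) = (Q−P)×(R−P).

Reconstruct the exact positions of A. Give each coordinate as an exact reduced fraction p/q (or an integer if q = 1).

A = (-4, 2/3)

1. A_x = -4  [2·signedArea(ABC) = -188/3 ∩ AD · CB = 30]
2. A_y = 2/3  [2·signedArea(ABC) = -188/3 ∩ AD · CB = 30]
   → A = (-4, 2/3)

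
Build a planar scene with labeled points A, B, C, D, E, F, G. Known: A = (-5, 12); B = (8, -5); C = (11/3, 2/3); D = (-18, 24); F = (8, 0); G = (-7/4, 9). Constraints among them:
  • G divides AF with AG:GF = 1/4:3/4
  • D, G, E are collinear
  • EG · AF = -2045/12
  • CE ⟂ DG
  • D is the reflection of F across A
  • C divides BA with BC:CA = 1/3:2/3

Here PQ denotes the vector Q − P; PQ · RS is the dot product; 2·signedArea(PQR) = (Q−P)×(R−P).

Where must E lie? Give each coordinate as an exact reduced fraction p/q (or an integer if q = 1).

E = (5003/939, 772/313)

1. E_x = 5003/939  [D, G, E are collinear ∩ CE ⟂ DG]
2. E_y = 772/313  [D, G, E are collinear ∩ CE ⟂ DG]
   → E = (5003/939, 772/313)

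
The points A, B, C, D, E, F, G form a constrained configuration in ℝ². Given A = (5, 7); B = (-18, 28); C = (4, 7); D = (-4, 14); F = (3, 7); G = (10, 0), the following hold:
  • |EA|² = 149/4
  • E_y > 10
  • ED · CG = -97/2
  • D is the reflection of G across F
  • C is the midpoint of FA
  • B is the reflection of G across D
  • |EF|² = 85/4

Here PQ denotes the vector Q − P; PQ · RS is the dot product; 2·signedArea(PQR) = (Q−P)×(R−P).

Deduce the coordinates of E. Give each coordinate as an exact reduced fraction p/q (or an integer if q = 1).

1. E_x = 0  [line -6·x + 7·y + -147/2 = 0 ∩ |EF|² = 85/4]
2. E_y = 21/2  [line -6·x + 7·y + -147/2 = 0 ∩ |EF|² = 85/4]
   → E = (0, 21/2)

E = (0, 21/2)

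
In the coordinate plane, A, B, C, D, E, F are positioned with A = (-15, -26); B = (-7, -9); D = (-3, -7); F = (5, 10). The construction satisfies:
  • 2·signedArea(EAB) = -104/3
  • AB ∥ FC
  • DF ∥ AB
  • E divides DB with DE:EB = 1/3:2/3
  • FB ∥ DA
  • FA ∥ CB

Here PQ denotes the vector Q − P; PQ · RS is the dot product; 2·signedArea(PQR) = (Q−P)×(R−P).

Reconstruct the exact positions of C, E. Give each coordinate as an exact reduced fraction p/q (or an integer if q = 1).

C = (13, 27)
E = (-13/3, -23/3)

1. C_x = 13  [FA ∥ CB ∩ AB ∥ FC]
2. C_y = 27  [FA ∥ CB ∩ AB ∥ FC]
   → C = (13, 27)
3. E_x = -13/3  [E divides DB with DE:EB = 1/3:2/3]
4. E_y = -23/3  [E divides DB with DE:EB = 1/3:2/3]
   → E = (-13/3, -23/3)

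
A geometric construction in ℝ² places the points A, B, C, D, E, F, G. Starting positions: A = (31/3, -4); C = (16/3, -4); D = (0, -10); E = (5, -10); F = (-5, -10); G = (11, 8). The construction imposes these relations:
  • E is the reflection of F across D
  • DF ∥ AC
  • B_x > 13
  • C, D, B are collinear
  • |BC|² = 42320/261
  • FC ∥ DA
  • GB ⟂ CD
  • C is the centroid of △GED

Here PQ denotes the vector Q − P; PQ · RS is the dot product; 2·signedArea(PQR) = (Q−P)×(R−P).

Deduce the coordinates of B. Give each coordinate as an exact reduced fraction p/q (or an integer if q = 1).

B = (400/29, 160/29)

1. B_x = 400/29  [C, D, B are collinear ∩ GB ⟂ CD]
2. B_y = 160/29  [C, D, B are collinear ∩ GB ⟂ CD]
   → B = (400/29, 160/29)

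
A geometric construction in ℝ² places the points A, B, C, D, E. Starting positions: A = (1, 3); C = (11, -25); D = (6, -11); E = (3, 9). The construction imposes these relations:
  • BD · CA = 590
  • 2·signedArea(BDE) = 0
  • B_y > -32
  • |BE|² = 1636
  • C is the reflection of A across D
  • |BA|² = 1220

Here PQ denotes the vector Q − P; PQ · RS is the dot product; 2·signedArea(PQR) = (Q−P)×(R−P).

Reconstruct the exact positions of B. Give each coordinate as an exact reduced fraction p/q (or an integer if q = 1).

B = (9, -31)

1. B_x = 9  [2·signedArea(BDE) = 0 ∩ BD · CA = 590]
2. B_y = -31  [2·signedArea(BDE) = 0 ∩ BD · CA = 590]
   → B = (9, -31)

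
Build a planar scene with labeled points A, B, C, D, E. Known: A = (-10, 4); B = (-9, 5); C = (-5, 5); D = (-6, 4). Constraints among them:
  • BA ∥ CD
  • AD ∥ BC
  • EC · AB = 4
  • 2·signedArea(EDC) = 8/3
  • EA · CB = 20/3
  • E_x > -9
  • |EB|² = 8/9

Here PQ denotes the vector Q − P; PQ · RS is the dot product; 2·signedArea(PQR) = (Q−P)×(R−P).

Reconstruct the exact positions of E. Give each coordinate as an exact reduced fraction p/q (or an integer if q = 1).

1. E_x = -25/3  [2·signedArea(EDC) = 8/3 ∩ EA · CB = 20/3]
2. E_y = 13/3  [2·signedArea(EDC) = 8/3 ∩ EA · CB = 20/3]
   → E = (-25/3, 13/3)

E = (-25/3, 13/3)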